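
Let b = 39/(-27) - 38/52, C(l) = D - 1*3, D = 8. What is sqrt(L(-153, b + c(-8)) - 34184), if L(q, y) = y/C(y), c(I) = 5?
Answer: I*sqrt(5199300470)/390 ≈ 184.89*I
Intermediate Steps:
C(l) = 5 (C(l) = 8 - 1*3 = 8 - 3 = 5)
b = -509/234 (b = 39*(-1/27) - 38*1/52 = -13/9 - 19/26 = -509/234 ≈ -2.1752)
L(q, y) = y/5
sqrt(L(-153, b + c(-8)) - 34184) = sqrt((-509/234 + 5)/5 - 34184) = sqrt((1/5)*(661/234) - 34184) = sqrt(661/1170 - 34184) = sqrt(-39994619/1170) = I*sqrt(5199300470)/390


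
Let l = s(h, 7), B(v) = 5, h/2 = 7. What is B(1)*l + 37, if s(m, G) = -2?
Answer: 27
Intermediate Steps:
h = 14 (h = 2*7 = 14)
l = -2
B(1)*l + 37 = 5*(-2) + 37 = -10 + 37 = 27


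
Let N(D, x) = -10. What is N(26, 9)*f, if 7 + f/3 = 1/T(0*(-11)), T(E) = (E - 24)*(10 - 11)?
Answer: 835/4 ≈ 208.75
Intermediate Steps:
T(E) = 24 - E (T(E) = (-24 + E)*(-1) = 24 - E)
f = -167/8 (f = -21 + 3/(24 - 0*(-11)) = -21 + 3/(24 - 1*0) = -21 + 3/(24 + 0) = -21 + 3/24 = -21 + 3*(1/24) = -21 + ⅛ = -167/8 ≈ -20.875)
N(26, 9)*f = -10*(-167/8) = 835/4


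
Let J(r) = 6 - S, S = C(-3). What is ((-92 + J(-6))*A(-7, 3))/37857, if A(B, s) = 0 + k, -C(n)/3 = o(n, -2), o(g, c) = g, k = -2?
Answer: 190/37857 ≈ 0.0050189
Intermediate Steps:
C(n) = -3*n
S = 9 (S = -3*(-3) = 9)
A(B, s) = -2 (A(B, s) = 0 - 2 = -2)
J(r) = -3 (J(r) = 6 - 1*9 = 6 - 9 = -3)
((-92 + J(-6))*A(-7, 3))/37857 = ((-92 - 3)*(-2))/37857 = -95*(-2)*(1/37857) = 190*(1/37857) = 190/37857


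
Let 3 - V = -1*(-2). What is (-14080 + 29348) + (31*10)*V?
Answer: 15578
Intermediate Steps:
V = 1 (V = 3 - (-1)*(-2) = 3 - 1*2 = 3 - 2 = 1)
(-14080 + 29348) + (31*10)*V = (-14080 + 29348) + (31*10)*1 = 15268 + 310*1 = 15268 + 310 = 15578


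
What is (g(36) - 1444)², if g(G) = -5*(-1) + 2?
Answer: 2064969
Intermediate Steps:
g(G) = 7 (g(G) = 5 + 2 = 7)
(g(36) - 1444)² = (7 - 1444)² = (-1437)² = 2064969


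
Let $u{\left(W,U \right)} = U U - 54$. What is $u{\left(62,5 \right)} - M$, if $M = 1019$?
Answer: $-1048$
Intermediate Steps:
$u{\left(W,U \right)} = -54 + U^{2}$ ($u{\left(W,U \right)} = U^{2} - 54 = -54 + U^{2}$)
$u{\left(62,5 \right)} - M = \left(-54 + 5^{2}\right) - 1019 = \left(-54 + 25\right) - 1019 = -29 - 1019 = -1048$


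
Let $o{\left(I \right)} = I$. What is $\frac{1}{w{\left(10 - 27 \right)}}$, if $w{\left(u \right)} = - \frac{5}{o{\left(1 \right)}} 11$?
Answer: $- \frac{1}{55} \approx -0.018182$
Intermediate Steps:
$w{\left(u \right)} = -55$ ($w{\left(u \right)} = - \frac{5}{1} \cdot 11 = \left(-5\right) 1 \cdot 11 = \left(-5\right) 11 = -55$)
$\frac{1}{w{\left(10 - 27 \right)}} = \frac{1}{-55} = - \frac{1}{55}$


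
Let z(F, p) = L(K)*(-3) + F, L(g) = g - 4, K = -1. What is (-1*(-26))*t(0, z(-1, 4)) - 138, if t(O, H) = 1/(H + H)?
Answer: -1919/14 ≈ -137.07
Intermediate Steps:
L(g) = -4 + g
z(F, p) = 15 + F (z(F, p) = (-4 - 1)*(-3) + F = -5*(-3) + F = 15 + F)
t(O, H) = 1/(2*H)
(-1*(-26))*t(0, z(-1, 4)) - 138 = (-1*(-26))*(1/(2*(15 - 1))) - 138 = 26*((½)/14) - 138 = 26*((½)*(1/14)) - 138 = 26*(1/28) - 138 = 13/14 - 138 = -1919/14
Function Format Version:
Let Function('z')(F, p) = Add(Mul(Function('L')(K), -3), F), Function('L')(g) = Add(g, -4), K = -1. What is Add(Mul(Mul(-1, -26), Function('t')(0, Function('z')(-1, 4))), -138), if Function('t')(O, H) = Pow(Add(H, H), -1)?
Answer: Rational(-1919, 14) ≈ -137.07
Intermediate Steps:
Function('L')(g) = Add(-4, g)
Function('z')(F, p) = Add(15, F) (Function('z')(F, p) = Add(Mul(Add(-4, -1), -3), F) = Add(Mul(-5, -3), F) = Add(15, F))
Function('t')(O, H) = Mul(Rational(1, 2), Pow(H, -1)) (Function('t')(O, H) = Pow(Mul(2, H), -1) = Mul(Rational(1, 2), Pow(H, -1)))
Add(Mul(Mul(-1, -26), Function('t')(0, Function('z')(-1, 4))), -138) = Add(Mul(Mul(-1, -26), Mul(Rational(1, 2), Pow(Add(15, -1), -1))), -138) = Add(Mul(26, Mul(Rational(1, 2), Pow(14, -1))), -138) = Add(Mul(26, Mul(Rational(1, 2), Rational(1, 14))), -138) = Add(Mul(26, Rational(1, 28)), -138) = Add(Rational(13, 14), -138) = Rational(-1919, 14)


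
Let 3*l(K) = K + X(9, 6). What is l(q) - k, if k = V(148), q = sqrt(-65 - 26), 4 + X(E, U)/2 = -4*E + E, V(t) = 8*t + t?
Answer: -4058/3 + I*sqrt(91)/3 ≈ -1352.7 + 3.1798*I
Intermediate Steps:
V(t) = 9*t
X(E, U) = -8 - 6*E (X(E, U) = -8 + 2*(-4*E + E) = -8 + 2*(-3*E) = -8 - 6*E)
q = I*sqrt(91) (q = sqrt(-91) = I*sqrt(91) ≈ 9.5394*I)
k = 1332 (k = 9*148 = 1332)
l(K) = -62/3 + K/3 (l(K) = (K + (-8 - 6*9))/3 = (K + (-8 - 54))/3 = (K - 62)/3 = (-62 + K)/3 = -62/3 + K/3)
l(q) - k = (-62/3 + (I*sqrt(91))/3) - 1*1332 = (-62/3 + I*sqrt(91)/3) - 1332 = -4058/3 + I*sqrt(91)/3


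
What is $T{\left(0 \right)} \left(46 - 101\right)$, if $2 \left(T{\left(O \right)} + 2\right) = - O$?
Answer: $110$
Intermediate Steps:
$T{\left(O \right)} = -2 - \frac{O}{2}$ ($T{\left(O \right)} = -2 + \frac{\left(-1\right) O}{2} = -2 - \frac{O}{2}$)
$T{\left(0 \right)} \left(46 - 101\right) = \left(-2 - 0\right) \left(46 - 101\right) = \left(-2 + 0\right) \left(-55\right) = \left(-2\right) \left(-55\right) = 110$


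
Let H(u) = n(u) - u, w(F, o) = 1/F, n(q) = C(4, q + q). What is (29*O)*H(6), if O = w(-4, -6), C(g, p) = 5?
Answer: 29/4 ≈ 7.2500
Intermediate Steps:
n(q) = 5
H(u) = 5 - u
O = -¼ (O = 1/(-4) = -¼ ≈ -0.25000)
(29*O)*H(6) = (29*(-¼))*(5 - 1*6) = -29*(5 - 6)/4 = -29/4*(-1) = 29/4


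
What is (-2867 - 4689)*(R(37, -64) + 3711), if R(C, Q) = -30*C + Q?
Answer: -19169572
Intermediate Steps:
R(C, Q) = Q - 30*C
(-2867 - 4689)*(R(37, -64) + 3711) = (-2867 - 4689)*((-64 - 30*37) + 3711) = -7556*((-64 - 1110) + 3711) = -7556*(-1174 + 3711) = -7556*2537 = -19169572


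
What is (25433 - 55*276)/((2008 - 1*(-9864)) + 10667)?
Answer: 10253/22539 ≈ 0.45490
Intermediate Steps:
(25433 - 55*276)/((2008 - 1*(-9864)) + 10667) = (25433 - 15180)/((2008 + 9864) + 10667) = 10253/(11872 + 10667) = 10253/22539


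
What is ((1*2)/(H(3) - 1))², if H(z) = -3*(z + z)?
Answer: 4/361 ≈ 0.011080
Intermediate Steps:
H(z) = -6*z
((1*2)/(H(3) - 1))² = ((1*2)/(-6*3 - 1))² = (2/(-18 - 1))² = (2/(-19))² = (2*(-1/19))² = (-2/19)² = 4/361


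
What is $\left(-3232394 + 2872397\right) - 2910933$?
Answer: $-3270930$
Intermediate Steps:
$\left(-3232394 + 2872397\right) - 2910933 = -359997 - 2910933 = -3270930$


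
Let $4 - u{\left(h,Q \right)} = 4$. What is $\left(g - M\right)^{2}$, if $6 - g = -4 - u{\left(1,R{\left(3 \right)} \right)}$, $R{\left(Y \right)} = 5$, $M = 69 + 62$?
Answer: $14641$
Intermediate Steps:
$M = 131$
$u{\left(h,Q \right)} = 0$ ($u{\left(h,Q \right)} = 4 - 4 = 0$)
$g = 10$ ($g = 6 - \left(-4 - 0\right) = 6 - \left(-4 + 0\right) = 6 - -4 = 6 + 4 = 10$)
$\left(g - M\right)^{2} = \left(10 - 131\right)^{2} = \left(-121\right)^{2} = 14641$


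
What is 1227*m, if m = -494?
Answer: -606138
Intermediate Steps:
1227*m = 1227*(-494) = -606138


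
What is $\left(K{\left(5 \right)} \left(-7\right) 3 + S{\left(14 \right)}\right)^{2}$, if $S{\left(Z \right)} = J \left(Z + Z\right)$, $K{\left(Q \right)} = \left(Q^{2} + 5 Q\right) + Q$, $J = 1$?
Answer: $1270129$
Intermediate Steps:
$K{\left(Q \right)} = Q^{2} + 6 Q$
$S{\left(Z \right)} = 2 Z$ ($S{\left(Z \right)} = 1 \left(Z + Z\right) = 1 \cdot 2 Z = 2 Z$)
$\left(K{\left(5 \right)} \left(-7\right) 3 + S{\left(14 \right)}\right)^{2} = \left(5 \left(6 + 5\right) \left(-7\right) 3 + 2 \cdot 14\right)^{2} = \left(5 \cdot 11 \left(-7\right) 3 + 28\right)^{2} = \left(55 \left(-7\right) 3 + 28\right)^{2} = \left(\left(-385\right) 3 + 28\right)^{2} = \left(-1155 + 28\right)^{2} = \left(-1127\right)^{2} = 1270129$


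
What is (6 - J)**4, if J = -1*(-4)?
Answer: 16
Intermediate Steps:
J = 4
(6 - J)**4 = (6 - 1*4)**4 = (6 - 4)**4 = 2**4 = 16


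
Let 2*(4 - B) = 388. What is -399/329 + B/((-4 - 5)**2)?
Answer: -13547/3807 ≈ -3.5584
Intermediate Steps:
B = -190 (B = 4 - 1/2*388 = 4 - 194 = -190)
-399/329 + B/((-4 - 5)**2) = -399/329 - 190/(-4 - 5)**2 = -399*1/329 - 190/((-9)**2) = -57/47 - 190/81 = -13547/3807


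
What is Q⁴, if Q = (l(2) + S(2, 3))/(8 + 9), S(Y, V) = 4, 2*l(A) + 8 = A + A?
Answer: 16/83521 ≈ 0.00019157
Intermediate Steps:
l(A) = -4 + A (l(A) = -4 + (A + A)/2 = -4 + (2*A)/2 = -4 + A)
Q = 2/17 (Q = ((-4 + 2) + 4)/(8 + 9) = (-2 + 4)/17 = 2*(1/17) = 2/17 ≈ 0.11765)
Q⁴ = (2/17)⁴ = 16/83521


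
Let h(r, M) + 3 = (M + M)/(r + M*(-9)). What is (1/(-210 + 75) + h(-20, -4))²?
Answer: 896809/72900 ≈ 12.302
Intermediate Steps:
h(r, M) = -3 + 2*M/(r - 9*M) (h(r, M) = -3 + (M + M)/(r + M*(-9)) = -3 + (2*M)/(r - 9*M) = -3 + 2*M/(r - 9*M))
(1/(-210 + 75) + h(-20, -4))² = (1/(-210 + 75) + (-29*(-4) + 3*(-20))/(-1*(-20) + 9*(-4)))² = (1/(-135) + (116 - 60)/(20 - 36))² = (-1/135 + 56/(-16))² = (-1/135 - 1/16*56)² = (-1/135 - 7/2)² = (-947/270)² = 896809/72900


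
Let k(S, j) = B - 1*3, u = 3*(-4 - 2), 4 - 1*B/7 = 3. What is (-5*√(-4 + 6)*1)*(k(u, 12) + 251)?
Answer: -1275*√2 ≈ -1803.1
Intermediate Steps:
B = 7 (B = 28 - 7*3 = 28 - 21 = 7)
u = -18 (u = 3*(-6) = -18)
k(S, j) = 4 (k(S, j) = 7 - 1*3 = 7 - 3 = 4)
(-5*√(-4 + 6)*1)*(k(u, 12) + 251) = (-5*√(-4 + 6)*1)*(4 + 251) = (-5*√2*1)*255 = -5*√2*255 = -1275*√2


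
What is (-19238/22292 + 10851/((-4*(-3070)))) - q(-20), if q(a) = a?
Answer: 1370140763/68436440 ≈ 20.021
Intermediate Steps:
(-19238/22292 + 10851/((-4*(-3070)))) - q(-20) = (-19238/22292 + 10851/((-4*(-3070)))) - 1*(-20) = (-19238*1/22292 + 10851/12280) + 20 = (-9619/11146 + 10851*(1/12280)) + 20 = (-9619/11146 + 10851/12280) + 20 = 1411963/68436440 + 20 = 1370140763/68436440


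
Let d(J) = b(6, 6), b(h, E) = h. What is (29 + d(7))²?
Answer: 1225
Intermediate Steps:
d(J) = 6
(29 + d(7))² = (29 + 6)² = 35² = 1225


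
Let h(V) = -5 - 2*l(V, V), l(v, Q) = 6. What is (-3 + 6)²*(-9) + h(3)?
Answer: -98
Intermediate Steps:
h(V) = -17 (h(V) = -5 - 2*6 = -5 - 12 = -17)
(-3 + 6)²*(-9) + h(3) = (-3 + 6)²*(-9) - 17 = 3²*(-9) - 17 = 9*(-9) - 17 = -81 - 17 = -98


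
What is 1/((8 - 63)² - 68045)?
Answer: -1/65020 ≈ -1.5380e-5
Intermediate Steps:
1/((8 - 63)² - 68045) = 1/((-55)² - 68045) = 1/(3025 - 68045) = 1/(-65020) = -1/65020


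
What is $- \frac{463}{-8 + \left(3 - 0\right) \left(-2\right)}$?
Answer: $\frac{463}{14} \approx 33.071$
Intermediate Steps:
$- \frac{463}{-8 + \left(3 - 0\right) \left(-2\right)} = - \frac{463}{-8 + \left(3 + 0\right) \left(-2\right)} = - \frac{463}{-8 + 3 \left(-2\right)} = - \frac{463}{-8 - 6} = - \frac{463}{-14} = \left(-463\right) \left(- \frac{1}{14}\right) = \frac{463}{14}$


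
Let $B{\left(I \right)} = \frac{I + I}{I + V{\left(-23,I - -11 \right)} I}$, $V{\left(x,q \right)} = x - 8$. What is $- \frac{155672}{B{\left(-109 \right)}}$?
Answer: $2335080$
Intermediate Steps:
$V{\left(x,q \right)} = -8 + x$
$B{\left(I \right)} = - \frac{1}{15}$ ($B{\left(I \right)} = \frac{I + I}{I + \left(-8 - 23\right) I} = \frac{2 I}{I - 31 I} = \frac{2 I}{\left(-30\right) I} = 2 I \left(- \frac{1}{30 I}\right) = - \frac{1}{15}$)
$- \frac{155672}{B{\left(-109 \right)}} = - \frac{155672}{- \frac{1}{15}} = \left(-155672\right) \left(-15\right) = 2335080$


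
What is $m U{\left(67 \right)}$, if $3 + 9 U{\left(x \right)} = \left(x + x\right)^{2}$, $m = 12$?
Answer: $\frac{71812}{3} \approx 23937.0$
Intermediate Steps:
$U{\left(x \right)} = - \frac{1}{3} + \frac{4 x^{2}}{9}$ ($U{\left(x \right)} = - \frac{1}{3} + \frac{\left(x + x\right)^{2}}{9} = - \frac{1}{3} + \frac{\left(2 x\right)^{2}}{9} = - \frac{1}{3} + \frac{4 x^{2}}{9}$)
$m U{\left(67 \right)} = 12 \left(- \frac{1}{3} + \frac{4 \cdot 67^{2}}{9}\right) = 12 \left(- \frac{1}{3} + \frac{4}{9} \cdot 4489\right) = 12 \left(- \frac{1}{3} + \frac{17956}{9}\right) = 12 \cdot \frac{17953}{9} = \frac{71812}{3}$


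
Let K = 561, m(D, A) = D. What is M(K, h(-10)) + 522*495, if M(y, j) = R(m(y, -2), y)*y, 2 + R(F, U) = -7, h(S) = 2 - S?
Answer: 253341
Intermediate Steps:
R(F, U) = -9 (R(F, U) = -2 - 7 = -9)
M(y, j) = -9*y
M(K, h(-10)) + 522*495 = -9*561 + 522*495 = -5049 + 258390 = 253341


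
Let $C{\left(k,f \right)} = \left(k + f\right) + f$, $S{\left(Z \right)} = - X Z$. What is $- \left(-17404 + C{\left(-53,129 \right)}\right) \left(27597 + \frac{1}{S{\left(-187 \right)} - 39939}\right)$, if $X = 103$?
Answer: $\frac{200298418515}{422} \approx 4.7464 \cdot 10^{8}$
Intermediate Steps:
$S{\left(Z \right)} = - 103 Z$
$C{\left(k,f \right)} = k + 2 f$ ($C{\left(k,f \right)} = \left(f + k\right) + f = k + 2 f$)
$- \left(-17404 + C{\left(-53,129 \right)}\right) \left(27597 + \frac{1}{S{\left(-187 \right)} - 39939}\right) = - \left(-17404 + \left(-53 + 2 \cdot 129\right)\right) \left(27597 + \frac{1}{\left(-103\right) \left(-187\right) - 39939}\right) = - \left(-17404 + \left(-53 + 258\right)\right) \left(27597 + \frac{1}{19261 - 39939}\right) = - \left(-17404 + 205\right) \left(27597 + \frac{1}{-20678}\right) = - \left(-17199\right) \left(27597 - \frac{1}{20678}\right) = - \frac{\left(-17199\right) 570650765}{20678} = \left(-1\right) \left(- \frac{200298418515}{422}\right) = \frac{200298418515}{422}$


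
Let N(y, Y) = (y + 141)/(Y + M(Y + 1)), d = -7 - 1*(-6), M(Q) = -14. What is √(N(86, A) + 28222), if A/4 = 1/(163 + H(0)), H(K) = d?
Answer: √9035883511/566 ≈ 167.95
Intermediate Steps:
d = -1 (d = -7 + 6 = -1)
H(K) = -1
A = 2/81 (A = 4/(163 - 1) = 4/162 = 4*(1/162) = 2/81 ≈ 0.024691)
N(y, Y) = (141 + y)/(-14 + Y) (N(y, Y) = (y + 141)/(Y - 14) = (141 + y)/(-14 + Y))
√(N(86, A) + 28222) = √((141 + 86)/(-14 + 2/81) + 28222) = √(227/(-1132/81) + 28222) = √(-81/1132*227 + 28222) = √(-18387/1132 + 28222) = √(31928917/1132) = √9035883511/566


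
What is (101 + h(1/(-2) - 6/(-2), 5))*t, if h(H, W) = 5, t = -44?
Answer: -4664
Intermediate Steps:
(101 + h(1/(-2) - 6/(-2), 5))*t = (101 + 5)*(-44) = 106*(-44) = -4664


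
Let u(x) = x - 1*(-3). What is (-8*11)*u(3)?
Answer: -528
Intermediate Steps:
u(x) = 3 + x (u(x) = x + 3 = 3 + x)
(-8*11)*u(3) = (-8*11)*(3 + 3) = -88*6 = -528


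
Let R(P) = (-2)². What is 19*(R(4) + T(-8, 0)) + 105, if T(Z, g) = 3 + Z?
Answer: 86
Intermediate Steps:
R(P) = 4
19*(R(4) + T(-8, 0)) + 105 = 19*(4 + (3 - 8)) + 105 = 19*(4 - 5) + 105 = 19*(-1) + 105 = -19 + 105 = 86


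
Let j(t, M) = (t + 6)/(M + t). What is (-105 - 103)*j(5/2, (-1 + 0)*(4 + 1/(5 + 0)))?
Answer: 1040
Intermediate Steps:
j(t, M) = (6 + t)/(M + t)
(-105 - 103)*j(5/2, (-1 + 0)*(4 + 1/(5 + 0))) = (-105 - 103)*((6 + 5/2)/((-1 + 0)*(4 + 1/(5 + 0)) + 5/2)) = -208*(6 + 5*(½))/(-(4 + 1/5) + 5*(½)) = -208*(6 + 5/2)/(-(4 + ⅕) + 5/2) = -208*17/((-1*21/5 + 5/2)*2) = -208*17/((-21/5 + 5/2)*2) = -208*17/((-17/10)*2) = -(-2080)*17/(17*2) = -208*(-5) = 1040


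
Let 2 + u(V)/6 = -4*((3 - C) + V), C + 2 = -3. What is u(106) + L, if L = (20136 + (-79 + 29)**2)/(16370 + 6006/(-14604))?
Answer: -109435059068/39843579 ≈ -2746.6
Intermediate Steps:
C = -5 (C = -2 - 3 = -5)
u(V) = -204 - 24*V (u(V) = -12 + 6*(-4*((3 - 1*(-5)) + V)) = -12 + 6*(-4*((3 + 5) + V)) = -12 + 6*(-4*(8 + V)) = -12 + 6*(-32 - 4*V) = -12 + (-192 - 24*V) = -204 - 24*V)
L = 55096024/39843579 (L = (20136 + (-50)**2)/(16370 + 6006*(-1/14604)) = (20136 + 2500)/(16370 - 1001/2434) = 22636/(39843579/2434) = 22636*(2434/39843579) = 55096024/39843579 ≈ 1.3828)
u(106) + L = (-204 - 24*106) + 55096024/39843579 = (-204 - 2544) + 55096024/39843579 = -2748 + 55096024/39843579 = -109435059068/39843579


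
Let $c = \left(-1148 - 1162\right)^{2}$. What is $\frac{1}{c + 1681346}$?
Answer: $\frac{1}{7017446} \approx 1.425 \cdot 10^{-7}$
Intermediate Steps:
$c = 5336100$ ($c = \left(-2310\right)^{2} = 5336100$)
$\frac{1}{c + 1681346} = \frac{1}{5336100 + 1681346} = \frac{1}{7017446}$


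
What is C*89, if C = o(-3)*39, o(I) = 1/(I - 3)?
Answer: -1157/2 ≈ -578.50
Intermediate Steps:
o(I) = 1/(-3 + I)
C = -13/2 (C = 39/(-3 - 3) = 39/(-6) = -⅙*39 = -13/2 ≈ -6.5000)
C*89 = -13/2*89 = -1157/2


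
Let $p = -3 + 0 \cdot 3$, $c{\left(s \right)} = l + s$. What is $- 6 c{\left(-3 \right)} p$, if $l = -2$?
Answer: $-90$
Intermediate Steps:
$c{\left(s \right)} = -2 + s$
$p = -3$ ($p = -3 + 0 = -3$)
$- 6 c{\left(-3 \right)} p = - 6 \left(-2 - 3\right) \left(-3\right) = \left(-6\right) \left(-5\right) \left(-3\right) = 30 \left(-3\right) = -90$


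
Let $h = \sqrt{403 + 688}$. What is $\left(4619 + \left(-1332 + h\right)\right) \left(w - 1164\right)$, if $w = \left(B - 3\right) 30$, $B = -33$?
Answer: $-7376028 - 2244 \sqrt{1091} \approx -7.4501 \cdot 10^{6}$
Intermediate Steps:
$h = \sqrt{1091} \approx 33.03$
$w = -1080$ ($w = \left(-33 - 3\right) 30 = \left(-36\right) 30 = -1080$)
$\left(4619 + \left(-1332 + h\right)\right) \left(w - 1164\right) = \left(4619 - \left(1332 - \sqrt{1091}\right)\right) \left(-1080 - 1164\right) = \left(3287 + \sqrt{1091}\right) \left(-2244\right) = -7376028 - 2244 \sqrt{1091}$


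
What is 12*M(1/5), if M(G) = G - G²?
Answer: 48/25 ≈ 1.9200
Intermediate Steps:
12*M(1/5) = 12*((1 - 1/5)/5) = 12*((1 - 1*⅕)/5) = 12*((1 - ⅕)/5) = 12*((⅕)*(⅘)) = 12*(4/25) = 48/25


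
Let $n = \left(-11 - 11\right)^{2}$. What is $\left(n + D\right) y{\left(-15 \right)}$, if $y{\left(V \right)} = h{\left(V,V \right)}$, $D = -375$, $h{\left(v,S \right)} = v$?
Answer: $-1635$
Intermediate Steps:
$n = 484$ ($n = \left(-22\right)^{2} = 484$)
$y{\left(V \right)} = V$
$\left(n + D\right) y{\left(-15 \right)} = \left(484 - 375\right) \left(-15\right) = 109 \left(-15\right) = -1635$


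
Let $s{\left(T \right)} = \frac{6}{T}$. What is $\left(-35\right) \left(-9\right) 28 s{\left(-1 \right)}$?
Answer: $-52920$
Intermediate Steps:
$\left(-35\right) \left(-9\right) 28 s{\left(-1 \right)} = \left(-35\right) \left(-9\right) 28 \frac{6}{-1} = 315 \cdot 28 \cdot 6 \left(-1\right) = 8820 \left(-6\right) = -52920$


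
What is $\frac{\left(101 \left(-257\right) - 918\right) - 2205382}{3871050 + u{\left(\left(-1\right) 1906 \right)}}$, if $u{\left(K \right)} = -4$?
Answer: $- \frac{2232257}{3871046} \approx -0.57665$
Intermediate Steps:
$\frac{\left(101 \left(-257\right) - 918\right) - 2205382}{3871050 + u{\left(\left(-1\right) 1906 \right)}} = \frac{\left(101 \left(-257\right) - 918\right) - 2205382}{3871050 - 4} = \frac{\left(-25957 - 918\right) - 2205382}{3871046} = \left(-26875 - 2205382\right) \frac{1}{3871046} = \left(-2232257\right) \frac{1}{3871046} = - \frac{2232257}{3871046}$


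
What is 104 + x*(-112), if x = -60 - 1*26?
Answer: 9736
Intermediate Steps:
x = -86 (x = -60 - 26 = -86)
104 + x*(-112) = 104 - 86*(-112) = 104 + 9632 = 9736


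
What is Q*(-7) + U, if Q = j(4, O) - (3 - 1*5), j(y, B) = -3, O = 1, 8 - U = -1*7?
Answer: 22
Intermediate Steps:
U = 15 (U = 8 - (-1)*7 = 8 - 1*(-7) = 8 + 7 = 15)
Q = -1 (Q = -3 - (3 - 1*5) = -3 - (3 - 5) = -3 - 1*(-2) = -3 + 2 = -1)
Q*(-7) + U = -1*(-7) + 15 = 7 + 15 = 22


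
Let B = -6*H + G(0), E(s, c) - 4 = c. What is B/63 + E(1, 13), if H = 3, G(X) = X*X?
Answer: 117/7 ≈ 16.714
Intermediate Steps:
G(X) = X**2
E(s, c) = 4 + c
B = -18 (B = -6*3 + 0**2 = -18 + 0 = -18)
B/63 + E(1, 13) = -18/63 + (4 + 13) = (1/63)*(-18) + 17 = -2/7 + 17 = 117/7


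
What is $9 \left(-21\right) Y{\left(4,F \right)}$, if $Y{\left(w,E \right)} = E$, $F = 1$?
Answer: $-189$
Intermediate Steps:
$9 \left(-21\right) Y{\left(4,F \right)} = 9 \left(-21\right) 1 = \left(-189\right) 1 = -189$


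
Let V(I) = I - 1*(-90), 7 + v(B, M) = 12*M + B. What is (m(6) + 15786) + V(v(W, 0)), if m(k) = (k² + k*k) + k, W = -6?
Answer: 15941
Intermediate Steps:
v(B, M) = -7 + B + 12*M (v(B, M) = -7 + (12*M + B) = -7 + (B + 12*M) = -7 + B + 12*M)
m(k) = k + 2*k² (m(k) = (k² + k²) + k = 2*k² + k = k + 2*k²)
V(I) = 90 + I (V(I) = I + 90 = 90 + I)
(m(6) + 15786) + V(v(W, 0)) = (6*(1 + 2*6) + 15786) + (90 + (-7 - 6 + 12*0)) = (6*(1 + 12) + 15786) + (90 + (-7 - 6 + 0)) = (6*13 + 15786) + (90 - 13) = (78 + 15786) + 77 = 15864 + 77 = 15941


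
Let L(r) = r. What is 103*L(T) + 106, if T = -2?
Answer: -100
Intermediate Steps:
103*L(T) + 106 = 103*(-2) + 106 = -206 + 106 = -100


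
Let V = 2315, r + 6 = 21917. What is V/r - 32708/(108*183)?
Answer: -167727832/108262251 ≈ -1.5493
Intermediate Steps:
r = 21911 (r = -6 + 21917 = 21911)
V/r - 32708/(108*183) = 2315/21911 - 32708/(108*183) = 2315*(1/21911) - 32708/19764 = 2315/21911 - 32708*1/19764 = 2315/21911 - 8177/4941 = -167727832/108262251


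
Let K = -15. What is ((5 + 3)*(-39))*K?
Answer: 4680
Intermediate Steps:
((5 + 3)*(-39))*K = ((5 + 3)*(-39))*(-15) = (8*(-39))*(-15) = -312*(-15) = 4680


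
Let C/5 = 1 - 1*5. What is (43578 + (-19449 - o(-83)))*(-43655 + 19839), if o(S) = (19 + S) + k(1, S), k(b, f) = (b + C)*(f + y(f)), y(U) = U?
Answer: -501064824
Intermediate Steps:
C = -20 (C = 5*(1 - 1*5) = 5*(1 - 5) = 5*(-4) = -20)
k(b, f) = 2*f*(-20 + b) (k(b, f) = (b - 20)*(f + f) = (-20 + b)*(2*f) = 2*f*(-20 + b))
o(S) = 19 - 37*S (o(S) = (19 + S) + 2*S*(-20 + 1) = (19 + S) + 2*S*(-19) = (19 + S) - 38*S = 19 - 37*S)
(43578 + (-19449 - o(-83)))*(-43655 + 19839) = (43578 + (-19449 - (19 - 37*(-83))))*(-43655 + 19839) = (43578 + (-19449 - (19 + 3071)))*(-23816) = (43578 + (-19449 - 1*3090))*(-23816) = (43578 + (-19449 - 3090))*(-23816) = (43578 - 22539)*(-23816) = 21039*(-23816) = -501064824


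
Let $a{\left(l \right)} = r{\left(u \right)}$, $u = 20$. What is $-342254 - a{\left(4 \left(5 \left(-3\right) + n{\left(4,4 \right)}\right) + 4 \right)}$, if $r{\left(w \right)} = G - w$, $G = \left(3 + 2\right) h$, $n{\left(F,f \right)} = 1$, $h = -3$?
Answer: $-342219$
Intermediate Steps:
$G = -15$ ($G = \left(3 + 2\right) \left(-3\right) = 5 \left(-3\right) = -15$)
$r{\left(w \right)} = -15 - w$
$a{\left(l \right)} = -35$ ($a{\left(l \right)} = -15 - 20 = -35$)
$-342254 - a{\left(4 \left(5 \left(-3\right) + n{\left(4,4 \right)}\right) + 4 \right)} = -342254 - -35 = -342254 + 35 = -342219$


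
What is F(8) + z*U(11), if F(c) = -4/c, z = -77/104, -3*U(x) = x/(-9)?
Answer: -2251/2808 ≈ -0.80164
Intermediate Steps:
U(x) = x/27 (U(x) = -x/(3*(-9)) = -x*(-1)/(3*9) = -(-1)*x/27 = x/27)
z = -77/104 (z = -77*1/104 = -77/104 ≈ -0.74039)
F(8) + z*U(11) = -4/8 - 77*11/2808 = -4*⅛ - 77/104*11/27 = -½ - 847/2808 = -2251/2808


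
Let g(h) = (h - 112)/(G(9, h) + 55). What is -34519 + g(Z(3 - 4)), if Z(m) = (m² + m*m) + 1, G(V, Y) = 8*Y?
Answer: -2727110/79 ≈ -34520.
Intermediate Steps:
Z(m) = 1 + 2*m² (Z(m) = (m² + m²) + 1 = 2*m² + 1 = 1 + 2*m²)
g(h) = (-112 + h)/(55 + 8*h) (g(h) = (h - 112)/(8*h + 55) = (-112 + h)/(55 + 8*h))
-34519 + g(Z(3 - 4)) = -34519 + (-112 + (1 + 2*(3 - 4)²))/(55 + 8*(1 + 2*(3 - 4)²)) = -34519 + (-112 + (1 + 2*(-1)²))/(55 + 8*(1 + 2*(-1)²)) = -34519 + (-112 + (1 + 2*1))/(55 + 8*(1 + 2*1)) = -34519 + (-112 + (1 + 2))/(55 + 8*(1 + 2)) = -34519 + (-112 + 3)/(55 + 8*3) = -34519 - 109/(55 + 24) = -34519 - 109/79 = -2727110/79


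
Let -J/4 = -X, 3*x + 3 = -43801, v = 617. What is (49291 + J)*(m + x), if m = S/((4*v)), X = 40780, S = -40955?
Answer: -22989484041307/7404 ≈ -3.1050e+9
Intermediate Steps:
x = -43804/3 (x = -1 + (⅓)*(-43801) = -1 - 43801/3 = -43804/3 ≈ -14601.)
J = 163120 (J = -(-4)*40780 = -4*(-40780) = 163120)
m = -40955/2468 (m = -40955/(4*617) = -40955/2468 ≈ -16.594)
(49291 + J)*(m + x) = (49291 + 163120)*(-40955/2468 - 43804/3) = 212411*(-108231137/7404) = -22989484041307/7404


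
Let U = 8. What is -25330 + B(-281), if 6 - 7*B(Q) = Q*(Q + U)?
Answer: -254017/7 ≈ -36288.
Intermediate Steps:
B(Q) = 6/7 - Q*(8 + Q)/7 (B(Q) = 6/7 - Q*(Q + 8)/7 = 6/7 - Q*(8 + Q)/7)
-25330 + B(-281) = -25330 + (6/7 - 8/7*(-281) - 1/7*(-281)**2) = -25330 + (6/7 + 2248/7 - 1/7*78961) = -25330 + (6/7 + 2248/7 - 78961/7) = -25330 - 76707/7 = -254017/7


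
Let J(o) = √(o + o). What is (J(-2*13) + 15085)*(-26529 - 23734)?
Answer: -758217355 - 100526*I*√13 ≈ -7.5822e+8 - 3.6245e+5*I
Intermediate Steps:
J(o) = √2*√o (J(o) = √(2*o) = √2*√o)
(J(-2*13) + 15085)*(-26529 - 23734) = (√2*√(-2*13) + 15085)*(-26529 - 23734) = (√2*√(-26) + 15085)*(-50263) = (√2*(I*√26) + 15085)*(-50263) = (2*I*√13 + 15085)*(-50263) = (15085 + 2*I*√13)*(-50263) = -758217355 - 100526*I*√13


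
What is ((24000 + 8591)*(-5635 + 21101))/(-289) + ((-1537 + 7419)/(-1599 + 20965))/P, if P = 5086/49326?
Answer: -12411699452186627/7116298141 ≈ -1.7441e+6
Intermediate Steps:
P = 2543/24663 (P = 5086*(1/49326) = 2543/24663 ≈ 0.10311)
((24000 + 8591)*(-5635 + 21101))/(-289) + ((-1537 + 7419)/(-1599 + 20965))/P = ((24000 + 8591)*(-5635 + 21101))/(-289) + ((-1537 + 7419)/(-1599 + 20965))/(2543/24663) = (32591*15466)*(-1/289) + (5882/19366)*(24663/2543) = 504052406*(-1/289) + (5882*(1/19366))*(24663/2543) = -504052406/289 + (2941/9683)*(24663/2543) = -504052406/289 + 72533883/24623869 = -12411699452186627/7116298141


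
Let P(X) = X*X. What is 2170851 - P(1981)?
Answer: -1753510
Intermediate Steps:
P(X) = X**2
2170851 - P(1981) = 2170851 - 1*1981**2 = 2170851 - 1*3924361 = 2170851 - 3924361 = -1753510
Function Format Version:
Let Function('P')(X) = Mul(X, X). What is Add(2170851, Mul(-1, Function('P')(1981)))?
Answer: -1753510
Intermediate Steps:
Function('P')(X) = Pow(X, 2)
Add(2170851, Mul(-1, Function('P')(1981))) = Add(2170851, Mul(-1, Pow(1981, 2))) = Add(2170851, Mul(-1, 3924361)) = Add(2170851, -3924361) = -1753510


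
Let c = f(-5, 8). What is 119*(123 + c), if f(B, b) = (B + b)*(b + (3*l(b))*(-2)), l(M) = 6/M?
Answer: 31773/2 ≈ 15887.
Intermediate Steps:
f(B, b) = (B + b)*(b - 36/b) (f(B, b) = (B + b)*(b + (3*(6/b))*(-2)) = (B + b)*(b + (18/b)*(-2)) = (B + b)*(b - 36/b))
c = 21/2 (c = -36 + 8² - 5*8 - 36*(-5)/8 = -36 + 64 - 40 - 36*(-5)*⅛ = -36 + 64 - 40 + 45/2 = 21/2 ≈ 10.500)
119*(123 + c) = 119*(123 + 21/2) = 119*(267/2) = 31773/2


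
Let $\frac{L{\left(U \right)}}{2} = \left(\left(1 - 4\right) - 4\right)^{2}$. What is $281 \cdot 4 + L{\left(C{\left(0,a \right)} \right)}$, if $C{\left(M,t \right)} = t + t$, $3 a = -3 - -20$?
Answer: $1222$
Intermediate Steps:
$a = \frac{17}{3}$ ($a = \frac{-3 - -20}{3} = \frac{-3 + 20}{3} = \frac{1}{3} \cdot 17 = \frac{17}{3} \approx 5.6667$)
$C{\left(M,t \right)} = 2 t$
$L{\left(U \right)} = 98$ ($L{\left(U \right)} = 2 \left(\left(1 - 4\right) - 4\right)^{2} = 2 \left(-3 - 4\right)^{2} = 2 \left(-7\right)^{2} = 2 \cdot 49 = 98$)
$281 \cdot 4 + L{\left(C{\left(0,a \right)} \right)} = 281 \cdot 4 + 98 = 1124 + 98 = 1222$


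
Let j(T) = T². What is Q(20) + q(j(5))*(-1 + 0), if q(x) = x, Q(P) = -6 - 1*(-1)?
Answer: -30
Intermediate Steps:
Q(P) = -5 (Q(P) = -6 + 1 = -5)
Q(20) + q(j(5))*(-1 + 0) = -5 + 5²*(-1 + 0) = -5 + 25*(-1) = -5 - 25 = -30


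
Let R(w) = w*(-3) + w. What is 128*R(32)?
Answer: -8192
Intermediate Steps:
R(w) = -2*w (R(w) = -3*w + w = -2*w)
128*R(32) = 128*(-2*32) = 128*(-64) = -8192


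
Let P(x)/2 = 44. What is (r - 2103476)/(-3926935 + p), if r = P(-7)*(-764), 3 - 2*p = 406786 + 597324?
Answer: 4341416/8857977 ≈ 0.49011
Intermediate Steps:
P(x) = 88 (P(x) = 2*44 = 88)
p = -1004107/2 (p = 3/2 - (406786 + 597324)/2 = 3/2 - 1/2*1004110 = 3/2 - 502055 = -1004107/2 ≈ -5.0205e+5)
r = -67232 (r = 88*(-764) = -67232)
(r - 2103476)/(-3926935 + p) = (-67232 - 2103476)/(-3926935 - 1004107/2) = -2170708/(-8857977/2) = -2170708*(-2/8857977) = 4341416/8857977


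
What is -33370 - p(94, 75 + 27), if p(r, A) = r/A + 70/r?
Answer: -79991884/2397 ≈ -33372.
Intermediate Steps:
p(r, A) = 70/r + r/A
-33370 - p(94, 75 + 27) = -33370 - (70/94 + 94/(75 + 27)) = -33370 - (70*(1/94) + 94/102) = -33370 - (35/47 + 94*(1/102)) = -33370 - (35/47 + 47/51) = -33370 - 1*3994/2397 = -33370 - 3994/2397 = -79991884/2397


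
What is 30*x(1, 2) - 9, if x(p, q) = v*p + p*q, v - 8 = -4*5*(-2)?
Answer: 1491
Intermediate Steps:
v = 48 (v = 8 - 4*5*(-2) = 8 - 20*(-2) = 8 + 40 = 48)
x(p, q) = 48*p + p*q
30*x(1, 2) - 9 = 30*(1*(48 + 2)) - 9 = 30*(1*50) - 9 = 30*50 - 9 = 1500 - 9 = 1491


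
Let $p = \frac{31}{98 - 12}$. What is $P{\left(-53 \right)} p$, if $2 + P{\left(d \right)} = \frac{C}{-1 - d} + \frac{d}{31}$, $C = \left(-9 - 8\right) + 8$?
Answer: $- \frac{6259}{4472} \approx -1.3996$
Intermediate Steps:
$C = -9$ ($C = -17 + 8 = -9$)
$P{\left(d \right)} = -2 - \frac{9}{-1 - d} + \frac{d}{31}$ ($P{\left(d \right)} = -2 + \left(- \frac{9}{-1 - d} + \frac{d}{31}\right) = -2 - \frac{9}{-1 - d} + \frac{d}{31}$)
$p = \frac{31}{86} \approx 0.36047$
$P{\left(-53 \right)} p = \frac{217 + \left(-53\right)^{2} - -3233}{31 \left(1 - 53\right)} \frac{31}{86} = \frac{217 + 2809 + 3233}{31 \left(-52\right)} \frac{31}{86} = \frac{1}{31} \left(- \frac{1}{52}\right) 6259 \cdot \frac{31}{86} = \left(- \frac{6259}{1612}\right) \frac{31}{86} = - \frac{6259}{4472}$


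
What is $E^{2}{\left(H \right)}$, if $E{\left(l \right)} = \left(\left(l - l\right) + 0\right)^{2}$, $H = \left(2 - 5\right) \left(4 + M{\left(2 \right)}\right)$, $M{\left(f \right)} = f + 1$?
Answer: $0$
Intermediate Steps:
$M{\left(f \right)} = 1 + f$
$H = -21$ ($H = \left(2 - 5\right) \left(4 + \left(1 + 2\right)\right) = - 3 \left(4 + 3\right) = \left(-3\right) 7 = -21$)
$E{\left(l \right)} = 0$ ($E{\left(l \right)} = \left(0 + 0\right)^{2} = 0^{2} = 0$)
$E^{2}{\left(H \right)} = 0^{2} = 0$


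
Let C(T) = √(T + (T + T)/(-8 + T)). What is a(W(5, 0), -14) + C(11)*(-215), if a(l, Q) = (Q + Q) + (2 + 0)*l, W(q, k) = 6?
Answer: -16 - 215*√165/3 ≈ -936.58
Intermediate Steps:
a(l, Q) = 2*Q + 2*l
C(T) = √(T + 2*T/(-8 + T)) (C(T) = √(T + (2*T)/(-8 + T)) = √(T + 2*T/(-8 + T)))
a(W(5, 0), -14) + C(11)*(-215) = (2*(-14) + 2*6) + √(11*(-6 + 11)/(-8 + 11))*(-215) = (-28 + 12) + √(11*5/3)*(-215) = -16 + √(11*(⅓)*5)*(-215) = -16 + √(55/3)*(-215) = -16 + (√165/3)*(-215) = -16 - 215*√165/3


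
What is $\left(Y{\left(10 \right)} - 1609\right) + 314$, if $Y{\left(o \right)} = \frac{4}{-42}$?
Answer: $- \frac{27197}{21} \approx -1295.1$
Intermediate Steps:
$Y{\left(o \right)} = - \frac{2}{21}$ ($Y{\left(o \right)} = 4 \left(- \frac{1}{42}\right) = - \frac{2}{21}$)
$\left(Y{\left(10 \right)} - 1609\right) + 314 = \left(- \frac{2}{21} - 1609\right) + 314 = - \frac{33791}{21} + 314 = - \frac{27197}{21}$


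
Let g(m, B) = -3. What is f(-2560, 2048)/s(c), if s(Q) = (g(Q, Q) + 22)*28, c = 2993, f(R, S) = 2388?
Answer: 597/133 ≈ 4.4887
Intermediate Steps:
s(Q) = 532 (s(Q) = (-3 + 22)*28 = 19*28 = 532)
f(-2560, 2048)/s(c) = 2388/532 = 2388*(1/532) = 597/133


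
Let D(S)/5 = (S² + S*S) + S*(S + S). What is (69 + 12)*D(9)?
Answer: 131220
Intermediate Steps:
D(S) = 20*S² (D(S) = 5*((S² + S*S) + S*(S + S)) = 5*((S² + S²) + S*(2*S)) = 5*(2*S² + 2*S²) = 5*(4*S²) = 20*S²)
(69 + 12)*D(9) = (69 + 12)*(20*9²) = 81*(20*81) = 81*1620 = 131220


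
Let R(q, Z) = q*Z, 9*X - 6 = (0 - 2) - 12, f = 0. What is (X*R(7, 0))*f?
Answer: 0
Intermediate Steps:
X = -8/9 (X = ⅔ + ((0 - 2) - 12)/9 = ⅔ + (-2 - 12)/9 = ⅔ + (⅑)*(-14) = ⅔ - 14/9 = -8/9 ≈ -0.88889)
R(q, Z) = Z*q
(X*R(7, 0))*f = -0*7*0 = -8/9*0*0 = 0*0 = 0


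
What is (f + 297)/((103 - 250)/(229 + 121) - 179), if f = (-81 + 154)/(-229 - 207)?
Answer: -3235475/1955678 ≈ -1.6544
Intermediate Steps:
f = -73/436 (f = 73/(-436) = 73*(-1/436) = -73/436 ≈ -0.16743)
(f + 297)/((103 - 250)/(229 + 121) - 179) = (-73/436 + 297)/((103 - 250)/(229 + 121) - 179) = 129419/(436*(-147/350 - 179)) = 129419/(436*(-147*1/350 - 179)) = 129419/(436*(-21/50 - 179)) = 129419/(436*(-8971/50)) = (129419/436)*(-50/8971) = -3235475/1955678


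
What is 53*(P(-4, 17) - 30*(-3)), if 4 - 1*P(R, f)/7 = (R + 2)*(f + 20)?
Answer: 33708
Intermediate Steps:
P(R, f) = 28 - 7*(2 + R)*(20 + f) (P(R, f) = 28 - 7*(R + 2)*(f + 20) = 28 - 7*(2 + R)*(20 + f))
53*(P(-4, 17) - 30*(-3)) = 53*((-252 - 140*(-4) - 14*17 - 7*(-4)*17) - 30*(-3)) = 53*((-252 + 560 - 238 + 476) - 1*(-90)) = 53*(546 + 90) = 53*636 = 33708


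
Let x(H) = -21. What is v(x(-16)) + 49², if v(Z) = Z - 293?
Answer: 2087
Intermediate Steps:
v(Z) = -293 + Z
v(x(-16)) + 49² = (-293 - 21) + 49² = -314 + 2401 = 2087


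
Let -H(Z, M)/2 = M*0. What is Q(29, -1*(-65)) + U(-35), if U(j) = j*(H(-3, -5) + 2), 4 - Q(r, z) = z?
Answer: -131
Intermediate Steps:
Q(r, z) = 4 - z
H(Z, M) = 0 (H(Z, M) = -2*M*0 = -2*0 = 0)
U(j) = 2*j (U(j) = j*(0 + 2) = j*2 = 2*j)
Q(29, -1*(-65)) + U(-35) = (4 - (-1)*(-65)) + 2*(-35) = (4 - 1*65) - 70 = (4 - 65) - 70 = -61 - 70 = -131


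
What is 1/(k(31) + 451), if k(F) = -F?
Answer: 1/420 ≈ 0.0023810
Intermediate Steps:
1/(k(31) + 451) = 1/(-1*31 + 451) = 1/(-31 + 451) = 1/420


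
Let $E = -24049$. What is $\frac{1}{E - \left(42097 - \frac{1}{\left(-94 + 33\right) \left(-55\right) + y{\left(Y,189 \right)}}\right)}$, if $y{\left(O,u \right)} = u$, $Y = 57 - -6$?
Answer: $- \frac{3544}{234421423} \approx -1.5118 \cdot 10^{-5}$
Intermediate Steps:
$Y = 63$ ($Y = 57 + 6 = 63$)
$\frac{1}{E - \left(42097 - \frac{1}{\left(-94 + 33\right) \left(-55\right) + y{\left(Y,189 \right)}}\right)} = \frac{1}{-24049 - \left(42097 - \frac{1}{\left(-94 + 33\right) \left(-55\right) + 189}\right)} = \frac{1}{-24049 - \left(42097 - \frac{1}{\left(-61\right) \left(-55\right) + 189}\right)} = \frac{1}{-24049 - \left(42097 - \frac{1}{3355 + 189}\right)} = \frac{1}{-24049 - \left(42097 - \frac{1}{3544}\right)} = \frac{1}{-24049 + \left(-42097 + \frac{1}{3544}\right)} = \frac{1}{-24049 - \frac{149191767}{3544}} = \frac{1}{- \frac{234421423}{3544}} = - \frac{3544}{234421423}$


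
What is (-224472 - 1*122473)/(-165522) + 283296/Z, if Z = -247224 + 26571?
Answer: 1098619799/1352700958 ≈ 0.81217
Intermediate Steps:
Z = -220653
(-224472 - 1*122473)/(-165522) + 283296/Z = (-224472 - 1*122473)/(-165522) + 283296/(-220653) = (-224472 - 122473)*(-1/165522) + 283296*(-1/220653) = -346945*(-1/165522) - 94432/73551 = 346945/165522 - 94432/73551 = 1098619799/1352700958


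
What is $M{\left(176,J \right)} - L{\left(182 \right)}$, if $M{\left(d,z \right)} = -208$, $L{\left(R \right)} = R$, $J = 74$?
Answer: $-390$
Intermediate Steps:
$M{\left(176,J \right)} - L{\left(182 \right)} = -208 - 182 = -390$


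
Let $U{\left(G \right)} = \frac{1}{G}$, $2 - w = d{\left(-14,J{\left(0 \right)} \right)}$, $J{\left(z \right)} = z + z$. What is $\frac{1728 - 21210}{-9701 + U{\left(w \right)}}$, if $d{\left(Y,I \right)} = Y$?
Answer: $\frac{311712}{155215} \approx 2.0083$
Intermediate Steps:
$J{\left(z \right)} = 2 z$
$w = 16$ ($w = 2 - -14 = 2 + 14 = 16$)
$\frac{1728 - 21210}{-9701 + U{\left(w \right)}} = \frac{1728 - 21210}{-9701 + \frac{1}{16}} = - \frac{19482}{-9701 + \frac{1}{16}} = - \frac{19482}{- \frac{155215}{16}} = \left(-19482\right) \left(- \frac{16}{155215}\right) = \frac{311712}{155215}$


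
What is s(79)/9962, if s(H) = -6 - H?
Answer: -5/586 ≈ -0.0085324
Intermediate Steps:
s(79)/9962 = (-6 - 1*79)/9962 = (-6 - 79)*(1/9962) = -85*1/9962 = -5/586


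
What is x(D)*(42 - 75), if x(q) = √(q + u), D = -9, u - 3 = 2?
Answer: -66*I ≈ -66.0*I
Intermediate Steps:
u = 5 (u = 3 + 2 = 5)
x(q) = √(5 + q) (x(q) = √(q + 5) = √(5 + q))
x(D)*(42 - 75) = √(5 - 9)*(42 - 75) = √(-4)*(-33) = (2*I)*(-33) = -66*I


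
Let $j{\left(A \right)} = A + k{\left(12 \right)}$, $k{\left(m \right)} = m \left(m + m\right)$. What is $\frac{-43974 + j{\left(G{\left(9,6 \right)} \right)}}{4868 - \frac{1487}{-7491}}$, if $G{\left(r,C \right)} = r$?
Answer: $- \frac{327184407}{36467675} \approx -8.9719$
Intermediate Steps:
$k{\left(m \right)} = 2 m^{2}$ ($k{\left(m \right)} = m 2 m = 2 m^{2}$)
$j{\left(A \right)} = 288 + A$ ($j{\left(A \right)} = A + 2 \cdot 12^{2} = A + 2 \cdot 144 = A + 288 = 288 + A$)
$\frac{-43974 + j{\left(G{\left(9,6 \right)} \right)}}{4868 - \frac{1487}{-7491}} = \frac{-43974 + \left(288 + 9\right)}{4868 - \frac{1487}{-7491}} = \frac{-43974 + 297}{4868 - - \frac{1487}{7491}} = - \frac{43677}{4868 + \frac{1487}{7491}} = - \frac{43677}{\frac{36467675}{7491}} = \left(-43677\right) \frac{7491}{36467675} = - \frac{327184407}{36467675}$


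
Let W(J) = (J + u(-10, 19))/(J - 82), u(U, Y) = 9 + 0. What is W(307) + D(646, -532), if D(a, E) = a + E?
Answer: 25966/225 ≈ 115.40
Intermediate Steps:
u(U, Y) = 9
D(a, E) = E + a
W(J) = (9 + J)/(-82 + J) (W(J) = (J + 9)/(J - 82) = (9 + J)/(-82 + J))
W(307) + D(646, -532) = (9 + 307)/(-82 + 307) + (-532 + 646) = 316/225 + 114 = 25966/225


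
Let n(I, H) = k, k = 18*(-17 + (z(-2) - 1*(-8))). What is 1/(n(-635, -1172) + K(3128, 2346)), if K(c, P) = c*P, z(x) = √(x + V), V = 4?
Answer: 1223021/8974682198538 - √2/2991560732846 ≈ 1.3627e-7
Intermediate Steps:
z(x) = √(4 + x) (z(x) = √(x + 4) = √(4 + x))
k = -162 + 18*√2 (k = 18*(-17 + (√(4 - 2) - 1*(-8))) = 18*(-17 + (√2 + 8)) = 18*(-17 + (8 + √2)) = 18*(-9 + √2) = -162 + 18*√2 ≈ -136.54)
n(I, H) = -162 + 18*√2
K(c, P) = P*c
1/(n(-635, -1172) + K(3128, 2346)) = 1/((-162 + 18*√2) + 2346*3128) = 1/((-162 + 18*√2) + 7338288) = 1/(7338126 + 18*√2)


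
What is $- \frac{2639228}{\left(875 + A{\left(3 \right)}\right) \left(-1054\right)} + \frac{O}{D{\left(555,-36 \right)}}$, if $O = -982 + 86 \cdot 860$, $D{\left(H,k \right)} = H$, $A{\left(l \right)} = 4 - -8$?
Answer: $\frac{11615292964}{86478065} \approx 134.31$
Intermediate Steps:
$A{\left(l \right)} = 12$ ($A{\left(l \right)} = 4 + 8 = 12$)
$O = 72978$ ($O = -982 + 73960 = 72978$)
$- \frac{2639228}{\left(875 + A{\left(3 \right)}\right) \left(-1054\right)} + \frac{O}{D{\left(555,-36 \right)}} = - \frac{2639228}{\left(875 + 12\right) \left(-1054\right)} + \frac{72978}{555} = - \frac{2639228}{887 \left(-1054\right)} + 72978 \cdot \frac{1}{555} = - \frac{2639228}{-934898} + \frac{24326}{185} = \left(-2639228\right) \left(- \frac{1}{934898}\right) + \frac{24326}{185} = \frac{1319614}{467449} + \frac{24326}{185} = \frac{11615292964}{86478065}$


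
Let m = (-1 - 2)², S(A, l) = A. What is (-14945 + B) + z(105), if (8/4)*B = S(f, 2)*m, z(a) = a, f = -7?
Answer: -29743/2 ≈ -14872.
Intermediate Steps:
m = 9 (m = (-3)² = 9)
B = -63/2 (B = (-7*9)/2 = (½)*(-63) = -63/2 ≈ -31.500)
(-14945 + B) + z(105) = (-14945 - 63/2) + 105 = -29953/2 + 105 = -29743/2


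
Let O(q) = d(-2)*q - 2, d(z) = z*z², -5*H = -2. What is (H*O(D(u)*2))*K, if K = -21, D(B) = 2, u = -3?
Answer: 1428/5 ≈ 285.60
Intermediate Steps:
H = ⅖ (H = -⅕*(-2) = ⅖ ≈ 0.40000)
d(z) = z³
O(q) = -2 - 8*q (O(q) = (-2)³*q - 2 = -8*q - 2 = -2 - 8*q)
(H*O(D(u)*2))*K = (2*(-2 - 16*2)/5)*(-21) = (2*(-2 - 8*4)/5)*(-21) = (2*(-2 - 32)/5)*(-21) = ((⅖)*(-34))*(-21) = -68/5*(-21) = 1428/5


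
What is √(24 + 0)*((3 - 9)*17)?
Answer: -204*√6 ≈ -499.70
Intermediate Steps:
√(24 + 0)*((3 - 9)*17) = √24*(-6*17) = (2*√6)*(-102) = -204*√6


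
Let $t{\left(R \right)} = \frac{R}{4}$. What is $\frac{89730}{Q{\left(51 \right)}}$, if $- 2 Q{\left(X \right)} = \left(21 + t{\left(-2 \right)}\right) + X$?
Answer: $- \frac{358920}{143} \approx -2509.9$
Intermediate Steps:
$t{\left(R \right)} = \frac{R}{4}$ ($t{\left(R \right)} = R \frac{1}{4} = \frac{R}{4}$)
$Q{\left(X \right)} = - \frac{41}{4} - \frac{X}{2}$ ($Q{\left(X \right)} = - \frac{\left(21 + \frac{1}{4} \left(-2\right)\right) + X}{2} = - \frac{\left(21 - \frac{1}{2}\right) + X}{2} = - \frac{\frac{41}{2} + X}{2} = - \frac{41}{4} - \frac{X}{2}$)
$\frac{89730}{Q{\left(51 \right)}} = \frac{89730}{- \frac{41}{4} - \frac{51}{2}} = \frac{89730}{- \frac{143}{4}} = 89730 \left(- \frac{4}{143}\right) = - \frac{358920}{143}$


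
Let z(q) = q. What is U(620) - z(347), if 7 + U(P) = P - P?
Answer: -354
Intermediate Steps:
U(P) = -7 (U(P) = -7 + (P - P) = -7 + 0 = -7)
U(620) - z(347) = -7 - 1*347 = -7 - 347 = -354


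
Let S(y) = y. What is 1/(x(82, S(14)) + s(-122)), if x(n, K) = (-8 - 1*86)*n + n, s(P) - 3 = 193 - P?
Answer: -1/7308 ≈ -0.00013684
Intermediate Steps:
s(P) = 196 - P (s(P) = 3 + (193 - P) = 196 - P)
x(n, K) = -93*n (x(n, K) = (-8 - 86)*n + n = -94*n + n = -93*n)
1/(x(82, S(14)) + s(-122)) = 1/(-93*82 + (196 - 1*(-122))) = 1/(-7626 + (196 + 122)) = 1/(-7626 + 318) = 1/(-7308) = -1/7308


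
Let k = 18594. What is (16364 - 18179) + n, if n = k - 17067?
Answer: -288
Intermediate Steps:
n = 1527 (n = 18594 - 17067 = 1527)
(16364 - 18179) + n = (16364 - 18179) + 1527 = -1815 + 1527 = -288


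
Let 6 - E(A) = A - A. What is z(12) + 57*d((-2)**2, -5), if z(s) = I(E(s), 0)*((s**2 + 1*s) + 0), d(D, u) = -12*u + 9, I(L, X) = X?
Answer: 3933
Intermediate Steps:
E(A) = 6 (E(A) = 6 - (A - A) = 6 - 1*0 = 6 + 0 = 6)
d(D, u) = 9 - 12*u
z(s) = 0 (z(s) = 0*((s**2 + 1*s) + 0) = 0*((s**2 + s) + 0) = 0*((s + s**2) + 0) = 0*(s + s**2) = 0)
z(12) + 57*d((-2)**2, -5) = 0 + 57*(9 - 12*(-5)) = 0 + 57*(9 + 60) = 0 + 57*69 = 0 + 3933 = 3933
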